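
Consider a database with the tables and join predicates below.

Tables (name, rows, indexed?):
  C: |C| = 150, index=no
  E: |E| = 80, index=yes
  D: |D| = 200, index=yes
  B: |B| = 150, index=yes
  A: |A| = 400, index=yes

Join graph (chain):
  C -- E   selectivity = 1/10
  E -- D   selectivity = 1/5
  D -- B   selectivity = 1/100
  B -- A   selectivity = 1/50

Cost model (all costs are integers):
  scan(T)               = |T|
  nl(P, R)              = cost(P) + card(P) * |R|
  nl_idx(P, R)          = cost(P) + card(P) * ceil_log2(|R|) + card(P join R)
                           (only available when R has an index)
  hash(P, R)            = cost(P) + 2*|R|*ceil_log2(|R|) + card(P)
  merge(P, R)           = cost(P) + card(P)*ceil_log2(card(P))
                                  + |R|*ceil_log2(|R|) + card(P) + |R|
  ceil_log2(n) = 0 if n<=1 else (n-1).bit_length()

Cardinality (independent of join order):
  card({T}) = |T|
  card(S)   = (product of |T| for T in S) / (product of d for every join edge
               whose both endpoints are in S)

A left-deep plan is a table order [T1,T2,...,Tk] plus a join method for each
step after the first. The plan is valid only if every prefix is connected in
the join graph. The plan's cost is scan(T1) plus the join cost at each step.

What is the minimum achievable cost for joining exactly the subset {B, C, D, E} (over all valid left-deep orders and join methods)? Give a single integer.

10270

Selinger DP over subsets of {B,C,D,E}:
  {C}: scan cost=150, card=150
  {E}: scan cost=80, card=80
  {D}: scan cost=200, card=200
  {B}: scan cost=150, card=150
  {CE}: card=1200; try (E,hash)→1420, (C,merge)→2070, (E,merge)→2140, (E,nl_idx)→2400, (C,hash)→2560, (C,nl)→12080 …(+1); best=1420 via (E,hash)
  {DE}: card=3200; try (E,hash)→1520, (D,merge)→2520, (E,merge)→2640, (D,hash)→3360, (D,nl_idx)→3920, (E,nl_idx)→4800 …(+2); best=1520 via (E,hash)
  {BD}: card=300; try (D,nl_idx)→1650, (B,nl_idx)→2100, (B,hash)→2800, (D,merge)→3300, (B,merge)→3350, (D,hash)→3500 …(+2); best=1650 via (D,nl_idx)
  {CDE}: card=48000; try (D,hash)→5820, (C,hash)→7120, (D,merge)→17620, (C,merge)→44470, (D,nl_idx)→59020, (D,nl)→241420 …(+1); best=5820 via (D,hash)
  {BDE}: card=4800; try (E,hash)→3070, (E,merge)→5290, (B,hash)→7120, (E,nl_idx)→8550, (E,nl)→25650, (B,nl_idx)→31920 …(+2); best=3070 via (E,hash)
  {BCDE}: card=72000; try (C,hash)→10270, (B,hash)→56220, (C,merge)→71620, (B,nl_idx)→461820, (C,nl)→723070, (B,merge)→823170 …(+1); best=10270 via (C,hash)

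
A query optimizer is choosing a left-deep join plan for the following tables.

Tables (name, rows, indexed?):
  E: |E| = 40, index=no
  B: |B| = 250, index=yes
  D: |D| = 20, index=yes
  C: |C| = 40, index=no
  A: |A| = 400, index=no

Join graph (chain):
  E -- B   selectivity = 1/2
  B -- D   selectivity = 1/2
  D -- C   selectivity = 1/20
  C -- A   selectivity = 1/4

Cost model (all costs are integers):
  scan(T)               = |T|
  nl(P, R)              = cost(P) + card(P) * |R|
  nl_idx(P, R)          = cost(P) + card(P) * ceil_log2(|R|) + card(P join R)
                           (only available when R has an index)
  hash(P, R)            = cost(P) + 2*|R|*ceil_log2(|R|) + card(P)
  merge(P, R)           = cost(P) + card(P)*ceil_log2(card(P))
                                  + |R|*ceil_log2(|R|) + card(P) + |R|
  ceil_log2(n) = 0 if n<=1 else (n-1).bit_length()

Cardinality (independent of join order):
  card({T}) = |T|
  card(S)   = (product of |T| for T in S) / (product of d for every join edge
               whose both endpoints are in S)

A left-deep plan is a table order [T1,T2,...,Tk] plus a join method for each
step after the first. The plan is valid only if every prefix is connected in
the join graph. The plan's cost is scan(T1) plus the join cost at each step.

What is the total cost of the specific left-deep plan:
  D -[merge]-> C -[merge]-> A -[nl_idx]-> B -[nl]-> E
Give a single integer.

step 1: scan D: cost=20, card=20
step 2: join C via merge
    card(P join C) = 20*40/(20) = 40
    cost = 20 + 20*5 + 40*6 + 20 + 40 = 420
step 3: join A via merge
    card(P join A) = 40*400/(4) = 4000
    cost = 420 + 40*6 + 400*9 + 40 + 400 = 4700
step 4: join B via nl_idx
    card(P join B) = 4000*250/(2) = 500000
    cost = 4700 + 4000*8 + 500000 = 536700
step 5: join E via nl
    card(P join E) = 500000*40/(2) = 10000000
    cost = 536700 + 500000*40 = 20536700

20536700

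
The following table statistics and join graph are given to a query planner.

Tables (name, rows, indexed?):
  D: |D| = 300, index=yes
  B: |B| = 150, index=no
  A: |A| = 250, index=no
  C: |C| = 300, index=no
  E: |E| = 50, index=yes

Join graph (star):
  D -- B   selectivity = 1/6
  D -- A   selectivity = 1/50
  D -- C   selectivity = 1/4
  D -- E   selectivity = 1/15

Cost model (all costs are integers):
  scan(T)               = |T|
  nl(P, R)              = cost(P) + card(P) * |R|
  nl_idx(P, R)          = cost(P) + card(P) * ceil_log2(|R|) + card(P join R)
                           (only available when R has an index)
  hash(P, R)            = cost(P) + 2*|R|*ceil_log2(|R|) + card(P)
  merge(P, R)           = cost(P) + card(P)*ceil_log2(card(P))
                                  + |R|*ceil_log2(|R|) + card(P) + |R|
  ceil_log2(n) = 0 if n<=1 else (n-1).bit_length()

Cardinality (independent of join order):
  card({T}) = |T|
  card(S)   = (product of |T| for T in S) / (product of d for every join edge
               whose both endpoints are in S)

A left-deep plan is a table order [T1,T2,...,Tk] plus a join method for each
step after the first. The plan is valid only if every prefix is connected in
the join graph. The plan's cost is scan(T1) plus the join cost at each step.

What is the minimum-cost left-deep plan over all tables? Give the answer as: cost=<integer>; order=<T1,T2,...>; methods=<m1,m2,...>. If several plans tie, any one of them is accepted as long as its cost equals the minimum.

Selinger DP (subsets sized 1..n):
  {D}: scan cost=300, card=300
  {B}: scan cost=150, card=150
  {A}: scan cost=250, card=250
  {C}: scan cost=300, card=300
  {E}: scan cost=50, card=50
  {BD}: card=7500; try (B,hash)→3000, (D,merge)→4500, (B,merge)→4650, (D,hash)→5700, (D,nl_idx)→9000, (D,nl)→45150 …(+1); best=3000 via (B,hash)
  {AD}: card=1500; try (D,nl_idx)→4000, (A,hash)→4600, (D,merge)→5500, (A,merge)→5550, (D,hash)→5900, (D,nl)→75250 …(+1); best=4000 via (D,nl_idx)
  {CD}: card=22500; try (D,hash)→6000, (C,hash)→6000, (D,merge)→6300, (C,merge)→6300, (D,nl_idx)→25500, (D,nl)→90300 …(+1); best=6000 via (D,hash)
  {DE}: card=1000; try (E,hash)→1200, (D,nl_idx)→1500, (E,nl_idx)→3100, (D,merge)→3400, (E,merge)→3650, (D,hash)→5500 …(+2); best=1200 via (E,hash)
  {ABD}: card=37500; try (B,hash)→7900, (A,hash)→14500, (B,merge)→23350, (A,merge)→110250, (B,nl)→229000, (A,nl)→1878000; best=7900 via (B,hash)
  {BCD}: card=562500; try (C,hash)→15900, (B,hash)→30900, (C,merge)→111000, (B,merge)→367350, (C,nl)→2253000, (B,nl)→3381000; best=15900 via (C,hash)
  {BDE}: card=25000; try (B,hash)→4600, (E,hash)→11100, (B,merge)→13550, (E,nl_idx)→73000, (E,merge)→108350, (B,nl)→151200 …(+1); best=4600 via (B,hash)
  {ACD}: card=112500; try (C,hash)→10900, (C,merge)→25000, (A,hash)→32500, (A,merge)→368250, (C,nl)→454000, (A,nl)→5631000; best=10900 via (C,hash)
  {ADE}: card=5000; try (E,hash)→6100, (A,hash)→6200, (A,merge)→14450, (E,nl_idx)→18000, (E,merge)→22350, (E,nl)→79000 …(+1); best=6100 via (E,hash)
  {CDE}: card=75000; try (C,hash)→7600, (C,merge)→15200, (E,hash)→29100, (E,nl_idx)→216000, (C,nl)→301200, (E,merge)→366350 …(+1); best=7600 via (C,hash)
  {ABCD}: card=2812500; try (C,hash)→50800, (B,hash)→125800, (A,hash)→582400, (C,merge)→648400, (B,merge)→2037250, (C,nl)→11257900 …(+3); best=50800 via (C,hash)
  {ABDE}: card=125000; try (B,hash)→13500, (A,hash)→33600, (E,hash)→46000, (B,merge)→77450, (E,nl_idx)→357900, (A,merge)→406850 …(+4); best=13500 via (B,hash)
  {BCDE}: card=1875000; try (C,hash)→35000, (B,hash)→85000, (C,merge)→407600, (E,hash)→579000, (B,merge)→1358950, (E,nl_idx)→5265900 …(+4); best=35000 via (C,hash)
  {ACDE}: card=375000; try (C,hash)→16500, (C,merge)→79100, (A,hash)→86600, (E,hash)→124000, (E,nl_idx)→1060900, (A,merge)→1359850 …(+4); best=16500 via (C,hash)
  {ABCDE}: card=9375000; try (C,hash)→143900, (B,hash)→393900, (A,hash)→1914000, (C,merge)→2266500, (E,hash)→2863900, (B,merge)→7517850 …(+7); best=143900 via (C,hash)

cost=143900; order=A,D,E,B,C; methods=nl_idx,hash,hash,hash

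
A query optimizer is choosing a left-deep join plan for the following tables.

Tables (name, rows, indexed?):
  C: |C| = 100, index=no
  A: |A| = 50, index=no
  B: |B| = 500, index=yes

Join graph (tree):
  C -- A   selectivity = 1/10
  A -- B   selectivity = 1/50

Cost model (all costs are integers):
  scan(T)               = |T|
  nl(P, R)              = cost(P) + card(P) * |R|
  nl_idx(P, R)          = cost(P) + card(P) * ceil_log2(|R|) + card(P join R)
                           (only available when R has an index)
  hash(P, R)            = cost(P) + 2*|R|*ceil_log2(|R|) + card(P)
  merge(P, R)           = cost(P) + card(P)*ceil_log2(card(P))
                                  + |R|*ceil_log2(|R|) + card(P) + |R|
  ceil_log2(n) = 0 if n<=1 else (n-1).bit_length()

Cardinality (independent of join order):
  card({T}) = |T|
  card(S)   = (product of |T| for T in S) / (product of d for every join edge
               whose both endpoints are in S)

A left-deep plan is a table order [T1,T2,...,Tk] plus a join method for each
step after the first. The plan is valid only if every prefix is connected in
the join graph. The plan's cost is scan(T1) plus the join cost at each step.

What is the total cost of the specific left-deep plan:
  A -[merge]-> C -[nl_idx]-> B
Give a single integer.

step 1: scan A: cost=50, card=50
step 2: join C via merge
    card(P join C) = 50*100/(10) = 500
    cost = 50 + 50*6 + 100*7 + 50 + 100 = 1200
step 3: join B via nl_idx
    card(P join B) = 500*500/(50) = 5000
    cost = 1200 + 500*9 + 5000 = 10700

10700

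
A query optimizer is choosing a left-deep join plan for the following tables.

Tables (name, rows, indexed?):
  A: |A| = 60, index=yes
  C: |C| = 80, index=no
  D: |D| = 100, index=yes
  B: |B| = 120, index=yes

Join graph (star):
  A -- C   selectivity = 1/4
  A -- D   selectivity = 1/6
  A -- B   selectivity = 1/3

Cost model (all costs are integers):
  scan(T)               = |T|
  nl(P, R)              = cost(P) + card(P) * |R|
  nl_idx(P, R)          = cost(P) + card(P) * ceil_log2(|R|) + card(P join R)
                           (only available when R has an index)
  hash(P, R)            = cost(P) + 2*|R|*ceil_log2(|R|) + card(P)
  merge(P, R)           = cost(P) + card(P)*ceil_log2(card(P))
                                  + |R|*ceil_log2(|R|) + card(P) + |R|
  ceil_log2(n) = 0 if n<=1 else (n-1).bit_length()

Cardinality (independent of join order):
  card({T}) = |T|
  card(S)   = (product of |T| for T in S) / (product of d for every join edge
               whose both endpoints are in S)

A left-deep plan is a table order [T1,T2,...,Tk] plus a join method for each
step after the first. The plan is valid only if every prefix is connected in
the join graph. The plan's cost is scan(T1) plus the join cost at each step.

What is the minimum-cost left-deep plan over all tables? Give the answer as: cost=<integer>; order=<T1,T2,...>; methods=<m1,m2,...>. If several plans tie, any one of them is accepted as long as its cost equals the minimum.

cost=24720; order=D,A,C,B; methods=hash,hash,hash

Selinger DP (subsets sized 1..n):
  {A}: scan cost=60, card=60
  {C}: scan cost=80, card=80
  {D}: scan cost=100, card=100
  {B}: scan cost=120, card=120
  {AC}: card=1200; try (A,hash)→880, (C,merge)→1120, (A,merge)→1140, (C,hash)→1240, (A,nl_idx)→1760, (C,nl)→4860 …(+1); best=880 via (A,hash)
  {AD}: card=1000; try (A,hash)→920, (D,merge)→1280, (A,merge)→1320, (D,nl_idx)→1480, (D,hash)→1520, (A,nl_idx)→1700 …(+2); best=920 via (A,hash)
  {AB}: card=2400; try (A,hash)→960, (B,merge)→1440, (A,merge)→1500, (B,hash)→1800, (B,nl_idx)→2880, (A,nl_idx)→3240 …(+2); best=960 via (A,hash)
  {ACD}: card=20000; try (C,hash)→3040, (D,hash)→3480, (C,merge)→12560, (D,merge)→16080, (D,nl_idx)→29280, (C,nl)→80920 …(+1); best=3040 via (C,hash)
  {ABC}: card=48000; try (B,hash)→3760, (C,hash)→4480, (B,merge)→16240, (C,merge)→32800, (B,nl_idx)→57280, (B,nl)→144880 …(+1); best=3760 via (B,hash)
  {ABD}: card=40000; try (B,hash)→3600, (D,hash)→4760, (B,merge)→12880, (D,merge)→32960, (B,nl_idx)→47920, (D,nl_idx)→57760 …(+2); best=3600 via (B,hash)
  {ABCD}: card=800000; try (B,hash)→24720, (C,hash)→44720, (D,hash)→53160, (B,merge)→324000, (C,merge)→684240, (D,merge)→820560 …(+5); best=24720 via (B,hash)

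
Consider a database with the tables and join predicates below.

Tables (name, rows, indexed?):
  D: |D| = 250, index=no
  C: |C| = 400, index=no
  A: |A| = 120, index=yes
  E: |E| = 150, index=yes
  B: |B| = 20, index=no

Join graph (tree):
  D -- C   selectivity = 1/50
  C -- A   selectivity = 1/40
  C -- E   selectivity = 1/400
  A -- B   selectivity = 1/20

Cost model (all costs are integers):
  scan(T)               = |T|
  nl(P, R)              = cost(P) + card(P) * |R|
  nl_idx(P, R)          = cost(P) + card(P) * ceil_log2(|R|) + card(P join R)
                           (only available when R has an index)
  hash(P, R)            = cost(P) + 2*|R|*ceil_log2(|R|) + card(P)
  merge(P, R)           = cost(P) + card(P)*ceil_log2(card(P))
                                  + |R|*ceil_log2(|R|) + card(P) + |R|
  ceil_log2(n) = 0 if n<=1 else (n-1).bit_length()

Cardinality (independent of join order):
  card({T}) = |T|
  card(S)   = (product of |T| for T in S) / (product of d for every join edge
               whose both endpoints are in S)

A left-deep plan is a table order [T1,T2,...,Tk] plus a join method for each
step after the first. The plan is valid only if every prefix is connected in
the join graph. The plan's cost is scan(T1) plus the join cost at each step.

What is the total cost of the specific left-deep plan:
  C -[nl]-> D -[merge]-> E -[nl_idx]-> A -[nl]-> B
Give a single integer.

178250

step 1: scan C: cost=400, card=400
step 2: join D via nl
    card(P join D) = 400*250/(50) = 2000
    cost = 400 + 400*250 = 100400
step 3: join E via merge
    card(P join E) = 2000*150/(400) = 750
    cost = 100400 + 2000*11 + 150*8 + 2000 + 150 = 125750
step 4: join A via nl_idx
    card(P join A) = 750*120/(40) = 2250
    cost = 125750 + 750*7 + 2250 = 133250
step 5: join B via nl
    card(P join B) = 2250*20/(20) = 2250
    cost = 133250 + 2250*20 = 178250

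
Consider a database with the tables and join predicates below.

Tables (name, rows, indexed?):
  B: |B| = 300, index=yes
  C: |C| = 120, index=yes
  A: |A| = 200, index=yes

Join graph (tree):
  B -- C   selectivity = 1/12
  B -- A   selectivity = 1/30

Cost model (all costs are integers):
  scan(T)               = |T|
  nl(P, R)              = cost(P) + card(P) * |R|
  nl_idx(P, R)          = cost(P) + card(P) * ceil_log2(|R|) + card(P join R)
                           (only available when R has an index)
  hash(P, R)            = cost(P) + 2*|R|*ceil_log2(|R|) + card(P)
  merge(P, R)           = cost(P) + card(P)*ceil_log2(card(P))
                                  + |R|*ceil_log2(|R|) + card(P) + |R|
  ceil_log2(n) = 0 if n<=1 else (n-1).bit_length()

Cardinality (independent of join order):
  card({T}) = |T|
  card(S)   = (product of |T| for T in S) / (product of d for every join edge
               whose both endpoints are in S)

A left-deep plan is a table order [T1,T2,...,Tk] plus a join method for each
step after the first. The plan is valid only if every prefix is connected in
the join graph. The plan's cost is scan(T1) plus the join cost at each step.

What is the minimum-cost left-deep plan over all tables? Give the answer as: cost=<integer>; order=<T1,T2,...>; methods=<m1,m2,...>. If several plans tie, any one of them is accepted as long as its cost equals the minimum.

cost=7480; order=B,A,C; methods=hash,hash

Selinger DP (subsets sized 1..n):
  {B}: scan cost=300, card=300
  {C}: scan cost=120, card=120
  {A}: scan cost=200, card=200
  {BC}: card=3000; try (C,hash)→2280, (B,merge)→4080, (B,nl_idx)→4200, (C,merge)→4260, (C,nl_idx)→5400, (B,hash)→5640 …(+2); best=2280 via (C,hash)
  {AB}: card=2000; try (A,hash)→3800, (B,nl_idx)→4000, (A,nl_idx)→4700, (B,merge)→5000, (A,merge)→5100, (B,hash)→5800 …(+2); best=3800 via (A,hash)
  {ABC}: card=20000; try (C,hash)→7480, (A,hash)→8480, (C,merge)→28760, (C,nl_idx)→37800, (A,merge)→43080, (A,nl_idx)→46280 …(+2); best=7480 via (C,hash)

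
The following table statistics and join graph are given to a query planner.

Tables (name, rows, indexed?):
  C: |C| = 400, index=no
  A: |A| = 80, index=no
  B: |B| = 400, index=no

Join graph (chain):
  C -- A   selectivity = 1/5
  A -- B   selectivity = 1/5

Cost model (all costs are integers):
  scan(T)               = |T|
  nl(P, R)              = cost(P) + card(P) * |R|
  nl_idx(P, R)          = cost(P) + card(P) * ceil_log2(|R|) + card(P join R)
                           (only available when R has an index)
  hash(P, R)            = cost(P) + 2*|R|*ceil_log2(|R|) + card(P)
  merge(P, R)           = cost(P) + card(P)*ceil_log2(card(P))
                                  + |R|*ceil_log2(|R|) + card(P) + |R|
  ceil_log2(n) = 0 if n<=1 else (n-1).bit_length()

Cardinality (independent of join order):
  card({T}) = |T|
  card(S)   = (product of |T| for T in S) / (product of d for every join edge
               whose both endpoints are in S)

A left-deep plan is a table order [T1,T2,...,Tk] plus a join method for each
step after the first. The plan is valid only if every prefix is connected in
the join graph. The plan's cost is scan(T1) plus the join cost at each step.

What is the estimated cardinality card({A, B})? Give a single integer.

Tables in S: A(80), B(400)
Edges inside S: A-B(d=5)
numerator = 80 * 400 = 32000
denominator = 5 = 5
card(S) = 32000 / 5 = 6400

6400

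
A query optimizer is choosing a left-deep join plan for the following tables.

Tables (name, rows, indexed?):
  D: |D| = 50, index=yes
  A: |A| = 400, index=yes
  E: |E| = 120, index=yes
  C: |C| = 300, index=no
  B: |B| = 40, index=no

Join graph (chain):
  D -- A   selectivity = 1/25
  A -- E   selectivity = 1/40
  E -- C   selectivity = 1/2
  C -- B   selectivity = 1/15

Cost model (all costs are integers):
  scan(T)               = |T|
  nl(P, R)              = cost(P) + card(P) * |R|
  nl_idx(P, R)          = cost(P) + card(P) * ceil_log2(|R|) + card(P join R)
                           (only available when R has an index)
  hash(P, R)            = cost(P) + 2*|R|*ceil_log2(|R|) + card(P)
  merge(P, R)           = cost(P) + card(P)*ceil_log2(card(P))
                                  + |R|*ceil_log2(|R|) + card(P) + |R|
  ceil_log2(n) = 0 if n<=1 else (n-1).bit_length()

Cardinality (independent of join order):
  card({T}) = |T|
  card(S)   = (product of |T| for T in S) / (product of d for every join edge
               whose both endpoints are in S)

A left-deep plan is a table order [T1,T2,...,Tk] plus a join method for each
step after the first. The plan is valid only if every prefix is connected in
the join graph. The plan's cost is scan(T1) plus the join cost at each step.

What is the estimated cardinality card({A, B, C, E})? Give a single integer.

480000

Tables in S: A(400), B(40), C(300), E(120)
Edges inside S: A-E(d=40), E-C(d=2), C-B(d=15)
numerator = 400 * 40 * 300 * 120 = 576000000
denominator = 40 * 2 * 15 = 1200
card(S) = 576000000 / 1200 = 480000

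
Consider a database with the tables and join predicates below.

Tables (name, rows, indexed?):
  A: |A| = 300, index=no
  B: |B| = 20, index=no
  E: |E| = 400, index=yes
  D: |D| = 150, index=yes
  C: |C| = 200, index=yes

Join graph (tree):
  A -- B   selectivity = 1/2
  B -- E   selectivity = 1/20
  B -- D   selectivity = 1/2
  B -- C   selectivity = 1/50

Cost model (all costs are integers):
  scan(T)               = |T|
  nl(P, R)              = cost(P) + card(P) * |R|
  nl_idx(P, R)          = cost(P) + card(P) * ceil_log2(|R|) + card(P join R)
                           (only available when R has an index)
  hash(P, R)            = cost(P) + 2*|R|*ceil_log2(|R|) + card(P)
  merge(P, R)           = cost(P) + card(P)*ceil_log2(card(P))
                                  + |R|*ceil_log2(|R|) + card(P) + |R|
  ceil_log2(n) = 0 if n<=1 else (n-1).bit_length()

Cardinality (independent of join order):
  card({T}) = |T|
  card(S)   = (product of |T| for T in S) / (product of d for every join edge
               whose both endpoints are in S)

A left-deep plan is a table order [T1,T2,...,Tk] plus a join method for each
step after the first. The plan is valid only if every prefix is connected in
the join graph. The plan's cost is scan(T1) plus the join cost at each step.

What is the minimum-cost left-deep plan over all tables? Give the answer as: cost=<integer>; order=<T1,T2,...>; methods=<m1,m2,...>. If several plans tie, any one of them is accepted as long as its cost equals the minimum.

Selinger DP (subsets sized 1..n):
  {A}: scan cost=300, card=300
  {B}: scan cost=20, card=20
  {E}: scan cost=400, card=400
  {D}: scan cost=150, card=150
  {C}: scan cost=200, card=200
  {AB}: card=3000; try (B,hash)→800, (A,merge)→3140, (B,merge)→3420, (A,hash)→5440, (A,nl)→6020, (B,nl)→6300; best=800 via (B,hash)
  {BE}: card=400; try (E,nl_idx)→600, (B,hash)→1000, (E,merge)→4140, (B,merge)→4520, (E,hash)→7240, (E,nl)→8020 …(+1); best=600 via (E,nl_idx)
  {BD}: card=1500; try (B,hash)→500, (D,merge)→1490, (B,merge)→1620, (D,nl_idx)→1680, (D,hash)→2440, (D,nl)→3020 …(+1); best=500 via (B,hash)
  {BC}: card=80; try (C,nl_idx)→260, (B,hash)→600, (C,merge)→1940, (B,merge)→2120, (C,hash)→3240, (C,nl)→4020 …(+1); best=260 via (C,nl_idx)
  {ABE}: card=60000; try (A,hash)→6400, (A,merge)→7600, (E,hash)→11000, (E,merge)→43800, (E,nl_idx)→87800, (A,nl)→120600 …(+1); best=6400 via (A,hash)
  {ABD}: card=225000; try (D,hash)→6200, (A,hash)→7400, (A,merge)→21500, (D,merge)→41150, (D,nl_idx)→249800, (A,nl)→450500 …(+1); best=6200 via (D,hash)
  {ABC}: card=12000; try (A,merge)→3900, (A,hash)→5740, (C,hash)→7000, (A,nl)→24260, (C,nl_idx)→36800, (C,merge)→41600 …(+1); best=3900 via (A,merge)
  {BDE}: card=30000; try (D,hash)→3400, (D,merge)→5950, (E,hash)→9200, (E,merge)→22500, (D,nl_idx)→33800, (E,nl_idx)→44000 …(+2); best=3400 via (D,hash)
  {BCE}: card=1600; try (E,nl_idx)→2580, (C,hash)→4200, (E,merge)→4900, (C,nl_idx)→5400, (C,merge)→6400, (E,hash)→7540 …(+2); best=2580 via (E,nl_idx)
  {BCD}: card=6000; try (D,merge)→2250, (D,hash)→2740, (C,hash)→5200, (D,nl_idx)→6900, (D,nl)→12260, (C,nl_idx)→18500 …(+2); best=2250 via (D,merge)
  {ABDE}: card=4500000; try (A,hash)→38800, (D,hash)→68800, (E,hash)→238400, (A,merge)→486400, (D,merge)→1027750, (E,merge)→4285200 …(+5); best=38800 via (A,hash)
  {ABCE}: card=240000; try (A,hash)→9580, (E,hash)→23100, (A,merge)→24780, (C,hash)→69600, (E,merge)→187900, (E,nl_idx)→351900 …(+5); best=9580 via (A,hash)
  {ABCD}: card=900000; try (A,hash)→13650, (D,hash)→18300, (A,merge)→89250, (D,merge)→185250, (C,hash)→234400, (D,nl_idx)→999900 …(+5); best=13650 via (A,hash)
  {BCDE}: card=120000; try (D,hash)→6580, (E,hash)→15450, (D,merge)→23130, (C,hash)→36600, (E,merge)→90250, (D,nl_idx)→135380 …(+6); best=6580 via (D,hash)
  {ABCDE}: card=18000000; try (A,hash)→131980, (D,hash)→251980, (E,hash)→920850, (A,merge)→2169580, (C,hash)→4542000, (D,merge)→4570930 …(+9); best=131980 via (A,hash)

cost=131980; order=B,C,E,D,A; methods=nl_idx,nl_idx,hash,hash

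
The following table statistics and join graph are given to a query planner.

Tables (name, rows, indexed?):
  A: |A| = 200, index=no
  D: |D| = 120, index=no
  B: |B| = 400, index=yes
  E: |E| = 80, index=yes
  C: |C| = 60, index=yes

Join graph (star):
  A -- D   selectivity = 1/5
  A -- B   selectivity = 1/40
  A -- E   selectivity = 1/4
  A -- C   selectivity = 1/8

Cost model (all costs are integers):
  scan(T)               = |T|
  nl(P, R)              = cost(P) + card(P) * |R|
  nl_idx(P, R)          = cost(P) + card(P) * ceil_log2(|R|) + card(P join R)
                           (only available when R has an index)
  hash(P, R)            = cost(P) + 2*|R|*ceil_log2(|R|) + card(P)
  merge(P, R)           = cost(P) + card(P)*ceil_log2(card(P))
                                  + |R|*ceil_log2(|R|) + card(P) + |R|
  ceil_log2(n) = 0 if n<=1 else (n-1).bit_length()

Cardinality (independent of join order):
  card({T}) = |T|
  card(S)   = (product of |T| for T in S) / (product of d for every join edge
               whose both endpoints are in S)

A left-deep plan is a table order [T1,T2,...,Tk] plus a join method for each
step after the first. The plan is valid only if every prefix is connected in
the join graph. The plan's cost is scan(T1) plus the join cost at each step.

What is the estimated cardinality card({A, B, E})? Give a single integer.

Tables in S: A(200), B(400), E(80)
Edges inside S: A-B(d=40), A-E(d=4)
numerator = 200 * 400 * 80 = 6400000
denominator = 40 * 4 = 160
card(S) = 6400000 / 160 = 40000

40000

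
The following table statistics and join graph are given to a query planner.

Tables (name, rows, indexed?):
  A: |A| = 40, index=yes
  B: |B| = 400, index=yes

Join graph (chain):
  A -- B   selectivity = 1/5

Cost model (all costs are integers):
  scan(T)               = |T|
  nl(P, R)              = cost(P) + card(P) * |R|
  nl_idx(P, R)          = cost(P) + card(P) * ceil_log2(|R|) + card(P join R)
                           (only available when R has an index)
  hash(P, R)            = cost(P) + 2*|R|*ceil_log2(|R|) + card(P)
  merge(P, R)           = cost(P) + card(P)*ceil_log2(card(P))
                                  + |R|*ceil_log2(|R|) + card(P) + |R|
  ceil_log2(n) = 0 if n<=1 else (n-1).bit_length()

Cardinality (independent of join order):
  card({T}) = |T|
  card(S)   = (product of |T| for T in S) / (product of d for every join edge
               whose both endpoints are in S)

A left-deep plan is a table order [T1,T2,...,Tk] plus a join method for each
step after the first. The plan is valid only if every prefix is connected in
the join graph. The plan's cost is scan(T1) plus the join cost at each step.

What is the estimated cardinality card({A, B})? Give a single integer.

Tables in S: A(40), B(400)
Edges inside S: A-B(d=5)
numerator = 40 * 400 = 16000
denominator = 5 = 5
card(S) = 16000 / 5 = 3200

3200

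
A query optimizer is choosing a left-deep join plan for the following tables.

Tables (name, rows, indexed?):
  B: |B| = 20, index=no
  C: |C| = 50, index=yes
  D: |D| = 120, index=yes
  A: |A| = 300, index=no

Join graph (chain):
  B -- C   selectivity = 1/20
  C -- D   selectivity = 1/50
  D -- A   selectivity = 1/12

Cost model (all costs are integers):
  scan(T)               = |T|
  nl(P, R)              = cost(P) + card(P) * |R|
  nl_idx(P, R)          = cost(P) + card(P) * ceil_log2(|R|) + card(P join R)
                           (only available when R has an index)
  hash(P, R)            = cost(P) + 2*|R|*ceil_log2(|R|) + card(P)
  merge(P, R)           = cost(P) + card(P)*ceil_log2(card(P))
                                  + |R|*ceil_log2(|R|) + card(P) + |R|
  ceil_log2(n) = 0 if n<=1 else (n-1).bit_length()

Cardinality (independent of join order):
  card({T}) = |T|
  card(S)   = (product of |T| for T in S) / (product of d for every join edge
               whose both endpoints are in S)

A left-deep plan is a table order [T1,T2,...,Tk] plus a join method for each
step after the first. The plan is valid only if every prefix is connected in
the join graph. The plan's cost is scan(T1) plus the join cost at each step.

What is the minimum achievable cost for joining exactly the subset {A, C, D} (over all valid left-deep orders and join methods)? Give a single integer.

Selinger DP over subsets of {A,C,D}:
  {C}: scan cost=50, card=50
  {D}: scan cost=120, card=120
  {A}: scan cost=300, card=300
  {CD}: card=120; try (D,nl_idx)→520, (C,hash)→840, (C,nl_idx)→960, (D,merge)→1360, (C,merge)→1430, (D,hash)→1780 …(+2); best=520 via (D,nl_idx)
  {AD}: card=3000; try (D,hash)→2280, (A,merge)→4080, (D,merge)→4260, (D,nl_idx)→5400, (A,hash)→5640, (A,nl)→36120 …(+1); best=2280 via (D,hash)
  {ACD}: card=3000; try (A,merge)→4480, (C,hash)→5880, (A,hash)→6040, (C,nl_idx)→23280, (A,nl)→36520, (C,merge)→41630 …(+1); best=4480 via (A,merge)

4480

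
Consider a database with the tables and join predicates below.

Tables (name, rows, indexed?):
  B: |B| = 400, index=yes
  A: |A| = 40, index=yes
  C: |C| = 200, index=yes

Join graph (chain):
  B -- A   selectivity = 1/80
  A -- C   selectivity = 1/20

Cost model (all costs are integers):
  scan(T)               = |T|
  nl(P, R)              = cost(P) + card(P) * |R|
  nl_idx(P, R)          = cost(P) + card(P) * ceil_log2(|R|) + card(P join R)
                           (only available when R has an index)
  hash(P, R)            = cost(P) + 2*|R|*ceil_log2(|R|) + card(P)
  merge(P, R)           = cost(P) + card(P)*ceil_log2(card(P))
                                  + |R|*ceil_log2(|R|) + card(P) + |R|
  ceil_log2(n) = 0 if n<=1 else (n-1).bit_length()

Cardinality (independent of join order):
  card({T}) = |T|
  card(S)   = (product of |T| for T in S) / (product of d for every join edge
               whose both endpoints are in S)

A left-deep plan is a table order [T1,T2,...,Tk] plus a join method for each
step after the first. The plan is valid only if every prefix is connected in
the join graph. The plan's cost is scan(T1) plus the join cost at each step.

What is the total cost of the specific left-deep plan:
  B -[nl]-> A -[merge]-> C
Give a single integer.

20000

step 1: scan B: cost=400, card=400
step 2: join A via nl
    card(P join A) = 400*40/(80) = 200
    cost = 400 + 400*40 = 16400
step 3: join C via merge
    card(P join C) = 200*200/(20) = 2000
    cost = 16400 + 200*8 + 200*8 + 200 + 200 = 20000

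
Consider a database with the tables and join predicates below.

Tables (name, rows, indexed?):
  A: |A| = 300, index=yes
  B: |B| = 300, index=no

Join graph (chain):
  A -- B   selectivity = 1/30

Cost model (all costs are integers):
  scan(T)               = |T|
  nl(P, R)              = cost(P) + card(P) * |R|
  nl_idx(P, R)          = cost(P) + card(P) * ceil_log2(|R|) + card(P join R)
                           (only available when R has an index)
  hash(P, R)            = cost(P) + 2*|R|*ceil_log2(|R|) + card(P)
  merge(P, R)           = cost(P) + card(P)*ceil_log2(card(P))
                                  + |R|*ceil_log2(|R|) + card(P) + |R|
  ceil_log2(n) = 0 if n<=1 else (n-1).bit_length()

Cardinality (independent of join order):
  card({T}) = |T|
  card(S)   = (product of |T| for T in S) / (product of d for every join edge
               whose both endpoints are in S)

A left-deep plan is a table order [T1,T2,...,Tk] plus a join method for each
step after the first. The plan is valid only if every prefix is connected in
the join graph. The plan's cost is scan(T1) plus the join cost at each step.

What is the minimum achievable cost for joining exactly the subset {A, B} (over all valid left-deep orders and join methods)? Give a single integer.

Selinger DP over subsets of {A,B}:
  {A}: scan cost=300, card=300
  {B}: scan cost=300, card=300
  {AB}: card=3000; try (B,hash)→6000, (A,hash)→6000, (A,nl_idx)→6000, (B,merge)→6300, (A,merge)→6300, (B,nl)→90300 …(+1); best=6000 via (B,hash)

6000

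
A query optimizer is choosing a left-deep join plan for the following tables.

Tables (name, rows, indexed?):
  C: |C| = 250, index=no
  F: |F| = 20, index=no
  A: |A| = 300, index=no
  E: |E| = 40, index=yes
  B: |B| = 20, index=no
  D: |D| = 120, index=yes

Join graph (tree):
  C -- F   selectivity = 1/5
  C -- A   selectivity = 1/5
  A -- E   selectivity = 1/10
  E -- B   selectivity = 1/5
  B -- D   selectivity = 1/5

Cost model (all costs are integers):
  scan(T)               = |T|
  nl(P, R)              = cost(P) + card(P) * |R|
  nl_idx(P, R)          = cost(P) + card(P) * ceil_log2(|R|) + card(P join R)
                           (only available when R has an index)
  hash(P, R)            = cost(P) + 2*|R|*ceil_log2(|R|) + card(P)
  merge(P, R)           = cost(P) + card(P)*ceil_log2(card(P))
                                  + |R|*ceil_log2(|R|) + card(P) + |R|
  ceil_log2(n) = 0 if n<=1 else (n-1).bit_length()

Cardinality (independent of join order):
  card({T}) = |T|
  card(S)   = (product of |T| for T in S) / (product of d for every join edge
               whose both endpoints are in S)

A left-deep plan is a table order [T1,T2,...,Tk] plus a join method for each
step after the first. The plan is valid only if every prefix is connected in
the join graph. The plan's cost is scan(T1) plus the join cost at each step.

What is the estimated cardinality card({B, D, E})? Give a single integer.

Tables in S: B(20), D(120), E(40)
Edges inside S: E-B(d=5), B-D(d=5)
numerator = 20 * 120 * 40 = 96000
denominator = 5 * 5 = 25
card(S) = 96000 / 25 = 3840

3840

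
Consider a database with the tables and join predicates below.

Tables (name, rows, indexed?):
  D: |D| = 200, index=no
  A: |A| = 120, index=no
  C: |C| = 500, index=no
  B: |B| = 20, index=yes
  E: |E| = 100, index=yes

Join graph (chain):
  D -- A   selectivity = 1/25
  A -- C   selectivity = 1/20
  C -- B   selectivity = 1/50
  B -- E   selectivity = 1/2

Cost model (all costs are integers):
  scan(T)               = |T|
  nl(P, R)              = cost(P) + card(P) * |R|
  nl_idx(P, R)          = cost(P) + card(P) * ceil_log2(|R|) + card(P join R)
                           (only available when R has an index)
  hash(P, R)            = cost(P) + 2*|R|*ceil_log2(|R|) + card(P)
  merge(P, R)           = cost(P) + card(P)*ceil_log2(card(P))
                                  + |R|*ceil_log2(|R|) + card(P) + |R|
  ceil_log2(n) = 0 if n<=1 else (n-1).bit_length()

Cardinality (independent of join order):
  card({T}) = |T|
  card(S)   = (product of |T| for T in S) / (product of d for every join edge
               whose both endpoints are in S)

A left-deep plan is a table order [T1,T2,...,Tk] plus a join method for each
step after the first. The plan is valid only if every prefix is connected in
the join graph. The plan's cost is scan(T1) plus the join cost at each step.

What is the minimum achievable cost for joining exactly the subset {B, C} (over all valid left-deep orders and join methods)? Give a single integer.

Selinger DP over subsets of {B,C}:
  {C}: scan cost=500, card=500
  {B}: scan cost=20, card=20
  {BC}: card=200; try (B,hash)→1200, (B,nl_idx)→3200, (C,merge)→5140, (B,merge)→5620, (C,hash)→9040, (C,nl)→10020 …(+1); best=1200 via (B,hash)

1200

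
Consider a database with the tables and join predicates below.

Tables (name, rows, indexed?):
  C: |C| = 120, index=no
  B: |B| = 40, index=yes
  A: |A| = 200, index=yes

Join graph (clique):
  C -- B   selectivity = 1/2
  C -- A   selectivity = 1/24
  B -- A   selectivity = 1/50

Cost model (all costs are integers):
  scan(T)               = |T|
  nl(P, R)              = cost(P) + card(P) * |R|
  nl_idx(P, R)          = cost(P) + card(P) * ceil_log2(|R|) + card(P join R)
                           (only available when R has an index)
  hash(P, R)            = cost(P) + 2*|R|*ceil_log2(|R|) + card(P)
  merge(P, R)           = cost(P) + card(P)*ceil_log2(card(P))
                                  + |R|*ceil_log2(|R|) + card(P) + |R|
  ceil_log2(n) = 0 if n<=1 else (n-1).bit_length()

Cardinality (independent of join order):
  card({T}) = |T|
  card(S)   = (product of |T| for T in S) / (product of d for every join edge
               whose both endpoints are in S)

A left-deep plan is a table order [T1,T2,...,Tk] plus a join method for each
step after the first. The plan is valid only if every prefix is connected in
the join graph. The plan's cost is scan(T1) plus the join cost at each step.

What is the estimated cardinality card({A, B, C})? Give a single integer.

400

Tables in S: A(200), B(40), C(120)
Edges inside S: C-B(d=2), C-A(d=24), B-A(d=50)
numerator = 200 * 40 * 120 = 960000
denominator = 2 * 24 * 50 = 2400
card(S) = 960000 / 2400 = 400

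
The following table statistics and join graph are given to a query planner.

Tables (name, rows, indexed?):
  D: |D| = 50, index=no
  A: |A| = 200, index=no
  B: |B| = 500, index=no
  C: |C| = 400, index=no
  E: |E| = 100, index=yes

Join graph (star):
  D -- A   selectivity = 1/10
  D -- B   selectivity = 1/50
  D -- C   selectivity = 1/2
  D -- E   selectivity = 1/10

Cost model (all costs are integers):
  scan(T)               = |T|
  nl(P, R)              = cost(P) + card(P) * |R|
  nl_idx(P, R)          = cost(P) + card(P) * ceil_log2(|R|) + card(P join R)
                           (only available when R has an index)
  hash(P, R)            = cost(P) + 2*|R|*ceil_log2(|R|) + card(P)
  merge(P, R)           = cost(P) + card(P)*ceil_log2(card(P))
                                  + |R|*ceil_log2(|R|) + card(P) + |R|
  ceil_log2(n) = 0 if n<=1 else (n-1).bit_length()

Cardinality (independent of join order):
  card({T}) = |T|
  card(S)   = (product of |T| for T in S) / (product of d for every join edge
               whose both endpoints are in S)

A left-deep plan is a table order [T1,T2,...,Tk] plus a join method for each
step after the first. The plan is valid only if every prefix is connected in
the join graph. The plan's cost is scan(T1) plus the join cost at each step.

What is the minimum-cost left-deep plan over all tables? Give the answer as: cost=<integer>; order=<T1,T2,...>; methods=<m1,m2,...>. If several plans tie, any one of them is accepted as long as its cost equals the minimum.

cost=118900; order=B,D,E,A,C; methods=hash,hash,hash,hash

Selinger DP (subsets sized 1..n):
  {D}: scan cost=50, card=50
  {A}: scan cost=200, card=200
  {B}: scan cost=500, card=500
  {C}: scan cost=400, card=400
  {E}: scan cost=100, card=100
  {AD}: card=1000; try (D,hash)→1000, (A,merge)→2200, (D,merge)→2350, (A,hash)→3300, (A,nl)→10050, (D,nl)→10200; best=1000 via (D,hash)
  {BD}: card=500; try (D,hash)→1600, (B,merge)→5400, (D,merge)→5850, (B,hash)→9100, (B,nl)→25050, (D,nl)→25500; best=1600 via (D,hash)
  {CD}: card=10000; try (D,hash)→1400, (C,merge)→4400, (D,merge)→4750, (C,hash)→7300, (C,nl)→20050, (D,nl)→20400; best=1400 via (D,hash)
  {DE}: card=500; try (D,hash)→800, (E,nl_idx)→900, (E,merge)→1200, (D,merge)→1250, (E,hash)→1500, (E,nl)→5050 …(+1); best=800 via (D,hash)
  {ABD}: card=10000; try (A,hash)→5300, (A,merge)→8400, (B,hash)→11000, (B,merge)→17000, (A,nl)→101600, (B,nl)→501000; best=5300 via (A,hash)
  {ACD}: card=200000; try (C,hash)→9200, (A,hash)→14600, (C,merge)→16000, (A,merge)→153200, (C,nl)→401000, (A,nl)→2001400; best=9200 via (C,hash)
  {ADE}: card=10000; try (E,hash)→3400, (A,hash)→4500, (A,merge)→7600, (E,merge)→12800, (E,nl_idx)→18000, (A,nl)→100800 …(+1); best=3400 via (E,hash)
  {BCD}: card=100000; try (C,hash)→9300, (C,merge)→10600, (B,hash)→20400, (B,merge)→156400, (C,nl)→201600, (B,nl)→5001400; best=9300 via (C,hash)
  {BDE}: card=5000; try (E,hash)→3500, (E,merge)→7400, (E,nl_idx)→10100, (B,hash)→10300, (B,merge)→10800, (E,nl)→51600 …(+1); best=3500 via (E,hash)
  {CDE}: card=100000; try (C,hash)→8500, (C,merge)→9800, (E,hash)→12800, (E,merge)→152200, (E,nl_idx)→171400, (C,nl)→200800 …(+1); best=8500 via (C,hash)
  {ABCD}: card=2000000; try (C,hash)→22500, (A,hash)→112500, (C,merge)→159300, (B,hash)→218200, (A,merge)→1811100, (B,merge)→3814200 …(+3); best=22500 via (C,hash)
  {ABDE}: card=100000; try (A,hash)→11700, (E,hash)→16700, (B,hash)→22400, (A,merge)→75300, (E,merge)→156100, (B,merge)→158400 …(+4); best=11700 via (A,hash)
  {ACDE}: card=2000000; try (C,hash)→20600, (A,hash)→111700, (C,merge)→157400, (E,hash)→210600, (A,merge)→1810300, (E,nl_idx)→3409200 …(+4); best=20600 via (C,hash)
  {BCDE}: card=1000000; try (C,hash)→15700, (C,merge)→77500, (E,hash)→110700, (B,hash)→117500, (E,nl_idx)→1709300, (E,merge)→1810100 …(+4); best=15700 via (C,hash)
  {ABCDE}: card=20000000; try (C,hash)→118900, (A,hash)→1018900, (C,merge)→1815700, (E,hash)→2023900, (B,hash)→2029600, (A,merge)→21017500 …(+7); best=118900 via (C,hash)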